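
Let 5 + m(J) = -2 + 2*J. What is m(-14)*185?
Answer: -6475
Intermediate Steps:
m(J) = -7 + 2*J (m(J) = -5 + (-2 + 2*J) = -7 + 2*J)
m(-14)*185 = (-7 + 2*(-14))*185 = (-7 - 28)*185 = -35*185 = -6475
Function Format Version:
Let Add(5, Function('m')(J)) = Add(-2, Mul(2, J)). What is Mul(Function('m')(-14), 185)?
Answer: -6475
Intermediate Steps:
Function('m')(J) = Add(-7, Mul(2, J)) (Function('m')(J) = Add(-5, Add(-2, Mul(2, J))) = Add(-7, Mul(2, J)))
Mul(Function('m')(-14), 185) = Mul(Add(-7, Mul(2, -14)), 185) = Mul(Add(-7, -28), 185) = Mul(-35, 185) = -6475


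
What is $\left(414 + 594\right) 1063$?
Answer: $1071504$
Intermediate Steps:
$\left(414 + 594\right) 1063 = 1008 \cdot 1063 = 1071504$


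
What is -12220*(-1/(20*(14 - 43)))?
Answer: -611/29 ≈ -21.069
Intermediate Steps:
-12220*(-1/(20*(14 - 43))) = -12220/((-20*(-29))) = -12220/580 = -12220*1/580 = -611/29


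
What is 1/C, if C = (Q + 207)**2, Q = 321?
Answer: 1/278784 ≈ 3.5870e-6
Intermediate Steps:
C = 278784 (C = (321 + 207)**2 = 528**2 = 278784)
1/C = 1/278784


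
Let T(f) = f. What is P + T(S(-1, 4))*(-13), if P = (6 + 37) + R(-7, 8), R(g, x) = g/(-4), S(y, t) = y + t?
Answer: 23/4 ≈ 5.7500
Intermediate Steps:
S(y, t) = t + y
R(g, x) = -g/4 (R(g, x) = g*(-¼) = -g/4)
P = 179/4 (P = (6 + 37) - ¼*(-7) = 43 + 7/4 = 179/4 ≈ 44.750)
P + T(S(-1, 4))*(-13) = 179/4 + (4 - 1)*(-13) = 179/4 + 3*(-13) = 179/4 - 39 = 23/4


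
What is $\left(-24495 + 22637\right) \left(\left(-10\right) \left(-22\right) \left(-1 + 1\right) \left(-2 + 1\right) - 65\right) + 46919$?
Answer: $167689$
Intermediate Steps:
$\left(-24495 + 22637\right) \left(\left(-10\right) \left(-22\right) \left(-1 + 1\right) \left(-2 + 1\right) - 65\right) + 46919 = - 1858 \left(220 \cdot 0 \left(-1\right) - 65\right) + 46919 = - 1858 \left(220 \cdot 0 - 65\right) + 46919 = - 1858 \left(0 - 65\right) + 46919 = \left(-1858\right) \left(-65\right) + 46919 = 120770 + 46919 = 167689$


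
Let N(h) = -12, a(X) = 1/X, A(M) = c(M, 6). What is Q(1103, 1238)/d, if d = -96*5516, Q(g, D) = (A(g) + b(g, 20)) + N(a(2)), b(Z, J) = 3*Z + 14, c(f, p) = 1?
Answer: -69/11032 ≈ -0.0062545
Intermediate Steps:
A(M) = 1
b(Z, J) = 14 + 3*Z
Q(g, D) = 3 + 3*g (Q(g, D) = (1 + (14 + 3*g)) - 12 = (15 + 3*g) - 12 = 3 + 3*g)
d = -529536
Q(1103, 1238)/d = (3 + 3*1103)/(-529536) = (3 + 3309)*(-1/529536) = 3312*(-1/529536) = -69/11032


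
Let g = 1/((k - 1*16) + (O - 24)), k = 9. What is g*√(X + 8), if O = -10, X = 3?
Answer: -√11/41 ≈ -0.080893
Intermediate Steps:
g = -1/41 (g = 1/((9 - 1*16) + (-10 - 24)) = 1/((9 - 16) - 34) = 1/(-7 - 34) = 1/(-41) = -1/41 ≈ -0.024390)
g*√(X + 8) = -√(3 + 8)/41 = -√11/41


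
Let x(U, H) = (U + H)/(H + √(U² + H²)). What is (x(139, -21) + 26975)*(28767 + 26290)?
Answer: 28694962542821/19321 + 6496726*√19762/19321 ≈ 1.4852e+9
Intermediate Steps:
x(U, H) = (H + U)/(H + √(H² + U²))
(x(139, -21) + 26975)*(28767 + 26290) = ((-21 + 139)/(-21 + √((-21)² + 139²)) + 26975)*(28767 + 26290) = (118/(-21 + √(441 + 19321)) + 26975)*55057 = (118/(-21 + √19762) + 26975)*55057 = (26975 + 118/(-21 + √19762))*55057 = 1485162575 + 6496726/(-21 + √19762)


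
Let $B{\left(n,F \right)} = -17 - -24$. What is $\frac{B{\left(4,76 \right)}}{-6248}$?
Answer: $- \frac{7}{6248} \approx -0.0011204$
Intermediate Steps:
$B{\left(n,F \right)} = 7$ ($B{\left(n,F \right)} = -17 + 24 = 7$)
$\frac{B{\left(4,76 \right)}}{-6248} = \frac{7}{-6248} = 7 \left(- \frac{1}{6248}\right) = - \frac{7}{6248}$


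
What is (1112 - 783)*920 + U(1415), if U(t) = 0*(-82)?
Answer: 302680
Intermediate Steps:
U(t) = 0
(1112 - 783)*920 + U(1415) = (1112 - 783)*920 + 0 = 329*920 + 0 = 302680 + 0 = 302680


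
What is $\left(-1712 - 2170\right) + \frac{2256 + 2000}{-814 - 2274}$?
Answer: $- \frac{749492}{193} \approx -3883.4$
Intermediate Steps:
$\left(-1712 - 2170\right) + \frac{2256 + 2000}{-814 - 2274} = \left(-1712 - 2170\right) + \frac{4256}{-3088} = -3882 + 4256 \left(- \frac{1}{3088}\right) = -3882 - \frac{266}{193} = - \frac{749492}{193}$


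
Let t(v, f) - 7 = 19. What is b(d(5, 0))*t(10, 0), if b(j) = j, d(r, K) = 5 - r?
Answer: 0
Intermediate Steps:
t(v, f) = 26 (t(v, f) = 7 + 19 = 26)
b(d(5, 0))*t(10, 0) = (5 - 1*5)*26 = (5 - 5)*26 = 0*26 = 0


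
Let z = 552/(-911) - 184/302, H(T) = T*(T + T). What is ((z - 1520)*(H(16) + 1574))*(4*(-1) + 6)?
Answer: -873032236048/137561 ≈ -6.3465e+6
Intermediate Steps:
H(T) = 2*T² (H(T) = T*(2*T) = 2*T²)
z = -167164/137561 (z = 552*(-1/911) - 184*1/302 = -552/911 - 92/151 = -167164/137561 ≈ -1.2152)
((z - 1520)*(H(16) + 1574))*(4*(-1) + 6) = ((-167164/137561 - 1520)*(2*16² + 1574))*(4*(-1) + 6) = (-209259884*(2*256 + 1574)/137561)*(-4 + 6) = -209259884*(512 + 1574)/137561*2 = -209259884/137561*2086*2 = -436516118024/137561*2 = -873032236048/137561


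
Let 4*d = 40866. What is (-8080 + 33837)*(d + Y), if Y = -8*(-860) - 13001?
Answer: 210975587/2 ≈ 1.0549e+8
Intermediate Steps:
d = 20433/2 (d = (1/4)*40866 = 20433/2 ≈ 10217.)
Y = -6121 (Y = 6880 - 13001 = -6121)
(-8080 + 33837)*(d + Y) = (-8080 + 33837)*(20433/2 - 6121) = 25757*(8191/2) = 210975587/2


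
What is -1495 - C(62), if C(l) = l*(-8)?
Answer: -999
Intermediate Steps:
C(l) = -8*l
-1495 - C(62) = -1495 - (-8)*62 = -1495 - 1*(-496) = -1495 + 496 = -999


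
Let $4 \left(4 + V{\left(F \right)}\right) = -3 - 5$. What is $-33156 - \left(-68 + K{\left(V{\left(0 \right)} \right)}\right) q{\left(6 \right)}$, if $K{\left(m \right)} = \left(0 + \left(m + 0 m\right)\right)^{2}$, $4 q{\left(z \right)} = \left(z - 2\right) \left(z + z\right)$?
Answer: $-32772$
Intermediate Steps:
$V{\left(F \right)} = -6$ ($V{\left(F \right)} = -4 + \frac{-3 - 5}{4} = -4 + \frac{1}{4} \left(-8\right) = -4 - 2 = -6$)
$q{\left(z \right)} = \frac{z \left(-2 + z\right)}{2}$ ($q{\left(z \right)} = \frac{\left(z - 2\right) \left(z + z\right)}{4} = \frac{\left(-2 + z\right) 2 z}{4} = \frac{2 z \left(-2 + z\right)}{4} = \frac{z \left(-2 + z\right)}{2}$)
$K{\left(m \right)} = m^{2}$ ($K{\left(m \right)} = \left(0 + \left(m + 0\right)\right)^{2} = \left(0 + m\right)^{2} = m^{2}$)
$-33156 - \left(-68 + K{\left(V{\left(0 \right)} \right)}\right) q{\left(6 \right)} = -33156 - \left(-68 + \left(-6\right)^{2}\right) \frac{1}{2} \cdot 6 \left(-2 + 6\right) = -33156 - \left(-68 + 36\right) \frac{1}{2} \cdot 6 \cdot 4 = -33156 - \left(-32\right) 12 = -33156 - -384 = -33156 + 384 = -32772$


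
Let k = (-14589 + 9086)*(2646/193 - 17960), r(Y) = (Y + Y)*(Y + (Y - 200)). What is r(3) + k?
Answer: 19060153250/193 ≈ 9.8757e+7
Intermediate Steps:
r(Y) = 2*Y*(-200 + 2*Y) (r(Y) = (2*Y)*(Y + (-200 + Y)) = (2*Y)*(-200 + 2*Y) = 2*Y*(-200 + 2*Y))
k = 19060377902/193 (k = -5503*(2646*(1/193) - 17960) = -5503*(2646/193 - 17960) = -5503*(-3463634/193) = 19060377902/193 ≈ 9.8758e+7)
r(3) + k = 4*3*(-100 + 3) + 19060377902/193 = 4*3*(-97) + 19060377902/193 = -1164 + 19060377902/193 = 19060153250/193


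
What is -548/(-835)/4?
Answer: 137/835 ≈ 0.16407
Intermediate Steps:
-548/(-835)/4 = -548*(-1/835)*(¼) = (548/835)*(¼) = 137/835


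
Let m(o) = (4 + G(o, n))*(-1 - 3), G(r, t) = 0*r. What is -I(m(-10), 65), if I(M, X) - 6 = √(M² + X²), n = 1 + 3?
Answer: -6 - √4481 ≈ -72.940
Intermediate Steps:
n = 4
G(r, t) = 0
m(o) = -16 (m(o) = (4 + 0)*(-1 - 3) = 4*(-4) = -16)
I(M, X) = 6 + √(M² + X²)
-I(m(-10), 65) = -(6 + √((-16)² + 65²)) = -(6 + √(256 + 4225)) = -(6 + √4481) = -6 - √4481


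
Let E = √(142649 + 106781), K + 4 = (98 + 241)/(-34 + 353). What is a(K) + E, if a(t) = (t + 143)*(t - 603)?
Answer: -8636375920/101761 + √249430 ≈ -84370.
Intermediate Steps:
K = -937/319 (K = -4 + (98 + 241)/(-34 + 353) = -4 + 339/319 = -937/319 ≈ -2.9373)
E = √249430 ≈ 499.43
a(t) = (-603 + t)*(143 + t) (a(t) = (143 + t)*(-603 + t) = (-603 + t)*(143 + t))
a(K) + E = (-86229 + (-937/319)² - 460*(-937/319)) + √249430 = (-86229 + 877969/101761 + 431020/319) + √249430 = -8636375920/101761 + √249430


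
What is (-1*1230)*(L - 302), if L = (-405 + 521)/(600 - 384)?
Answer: 3337195/9 ≈ 3.7080e+5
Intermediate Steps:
L = 29/54 (L = 116/216 = 116*(1/216) = 29/54 ≈ 0.53704)
(-1*1230)*(L - 302) = (-1*1230)*(29/54 - 302) = -1230*(-16279/54) = 3337195/9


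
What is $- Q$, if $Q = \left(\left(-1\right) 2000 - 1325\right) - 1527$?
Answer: $4852$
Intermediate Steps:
$Q = -4852$ ($Q = \left(-2000 - 1325\right) - 1527 = -3325 - 1527 = -4852$)
$- Q = \left(-1\right) \left(-4852\right) = 4852$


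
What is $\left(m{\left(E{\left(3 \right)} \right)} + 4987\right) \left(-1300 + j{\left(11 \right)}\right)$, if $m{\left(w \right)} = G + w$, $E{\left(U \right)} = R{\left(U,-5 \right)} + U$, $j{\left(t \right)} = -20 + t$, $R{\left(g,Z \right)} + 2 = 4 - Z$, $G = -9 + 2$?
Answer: $-6531910$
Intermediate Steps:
$G = -7$
$R{\left(g,Z \right)} = 2 - Z$ ($R{\left(g,Z \right)} = -2 - \left(-4 + Z\right) = 2 - Z$)
$E{\left(U \right)} = 7 + U$ ($E{\left(U \right)} = \left(2 - -5\right) + U = \left(2 + 5\right) + U = 7 + U$)
$m{\left(w \right)} = -7 + w$
$\left(m{\left(E{\left(3 \right)} \right)} + 4987\right) \left(-1300 + j{\left(11 \right)}\right) = \left(\left(-7 + \left(7 + 3\right)\right) + 4987\right) \left(-1300 + \left(-20 + 11\right)\right) = \left(\left(-7 + 10\right) + 4987\right) \left(-1300 - 9\right) = \left(3 + 4987\right) \left(-1309\right) = 4990 \left(-1309\right) = -6531910$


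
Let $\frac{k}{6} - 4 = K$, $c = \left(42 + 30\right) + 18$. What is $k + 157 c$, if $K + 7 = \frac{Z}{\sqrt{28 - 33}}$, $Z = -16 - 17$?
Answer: $14112 + \frac{198 i \sqrt{5}}{5} \approx 14112.0 + 88.548 i$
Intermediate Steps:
$Z = -33$
$K = -7 + \frac{33 i \sqrt{5}}{5}$ ($K = -7 - \frac{33}{\sqrt{28 - 33}} = -7 - \frac{33}{\sqrt{-5}} = -7 - \frac{33}{i \sqrt{5}} = -7 - 33 \left(- \frac{i \sqrt{5}}{5}\right) = -7 + \frac{33 i \sqrt{5}}{5} \approx -7.0 + 14.758 i$)
$c = 90$ ($c = 72 + 18 = 90$)
$k = -18 + \frac{198 i \sqrt{5}}{5}$ ($k = 24 + 6 \left(-7 + \frac{33 i \sqrt{5}}{5}\right) = 24 - \left(42 - \frac{198 i \sqrt{5}}{5}\right) = -18 + \frac{198 i \sqrt{5}}{5} \approx -18.0 + 88.548 i$)
$k + 157 c = \left(-18 + \frac{198 i \sqrt{5}}{5}\right) + 157 \cdot 90 = \left(-18 + \frac{198 i \sqrt{5}}{5}\right) + 14130 = 14112 + \frac{198 i \sqrt{5}}{5}$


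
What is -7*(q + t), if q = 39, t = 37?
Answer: -532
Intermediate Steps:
-7*(q + t) = -7*(39 + 37) = -7*76 = -532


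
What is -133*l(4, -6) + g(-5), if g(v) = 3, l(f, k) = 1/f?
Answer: -121/4 ≈ -30.250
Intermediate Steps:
-133*l(4, -6) + g(-5) = -133/4 + 3 = -121/4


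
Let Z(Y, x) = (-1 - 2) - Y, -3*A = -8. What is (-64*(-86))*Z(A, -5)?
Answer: -93568/3 ≈ -31189.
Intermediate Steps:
A = 8/3 (A = -⅓*(-8) = 8/3 ≈ 2.6667)
Z(Y, x) = -3 - Y
(-64*(-86))*Z(A, -5) = (-64*(-86))*(-3 - 1*8/3) = 5504*(-3 - 8/3) = 5504*(-17/3) = -93568/3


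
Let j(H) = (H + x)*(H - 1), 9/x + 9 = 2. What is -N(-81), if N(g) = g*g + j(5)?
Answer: -46031/7 ≈ -6575.9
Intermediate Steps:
x = -9/7 (x = 9/(-9 + 2) = 9/(-7) = 9*(-⅐) = -9/7 ≈ -1.2857)
j(H) = (-1 + H)*(-9/7 + H) (j(H) = (H - 9/7)*(H - 1) = (-9/7 + H)*(-1 + H) = (-1 + H)*(-9/7 + H))
N(g) = 104/7 + g² (N(g) = g*g + (9/7 + 5² - 16/7*5) = g² + (9/7 + 25 - 80/7) = g² + 104/7 = 104/7 + g²)
-N(-81) = -(104/7 + (-81)²) = -(104/7 + 6561) = -1*46031/7 = -46031/7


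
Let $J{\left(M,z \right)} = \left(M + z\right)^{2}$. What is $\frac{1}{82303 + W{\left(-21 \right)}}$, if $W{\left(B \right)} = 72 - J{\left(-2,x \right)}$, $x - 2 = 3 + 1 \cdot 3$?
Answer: $\frac{1}{82339} \approx 1.2145 \cdot 10^{-5}$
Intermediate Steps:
$x = 8$ ($x = 2 + \left(3 + 1 \cdot 3\right) = 2 + \left(3 + 3\right) = 2 + 6 = 8$)
$W{\left(B \right)} = 36$ ($W{\left(B \right)} = 72 - \left(-2 + 8\right)^{2} = 72 - 6^{2} = 72 - 36 = 36$)
$\frac{1}{82303 + W{\left(-21 \right)}} = \frac{1}{82303 + 36} = \frac{1}{82339}$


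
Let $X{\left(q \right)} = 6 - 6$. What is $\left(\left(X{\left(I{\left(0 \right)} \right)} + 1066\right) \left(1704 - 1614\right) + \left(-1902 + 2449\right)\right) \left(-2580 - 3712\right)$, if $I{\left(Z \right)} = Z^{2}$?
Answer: $-607096204$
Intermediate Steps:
$X{\left(q \right)} = 0$ ($X{\left(q \right)} = 6 - 6 = 0$)
$\left(\left(X{\left(I{\left(0 \right)} \right)} + 1066\right) \left(1704 - 1614\right) + \left(-1902 + 2449\right)\right) \left(-2580 - 3712\right) = \left(\left(0 + 1066\right) \left(1704 - 1614\right) + \left(-1902 + 2449\right)\right) \left(-2580 - 3712\right) = \left(1066 \cdot 90 + 547\right) \left(-6292\right) = \left(95940 + 547\right) \left(-6292\right) = 96487 \left(-6292\right) = -607096204$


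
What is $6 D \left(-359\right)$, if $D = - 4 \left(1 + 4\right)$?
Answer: $43080$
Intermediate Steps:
$D = -20$ ($D = \left(-4\right) 5 = -20$)
$6 D \left(-359\right) = 6 \left(-20\right) \left(-359\right) = \left(-120\right) \left(-359\right) = 43080$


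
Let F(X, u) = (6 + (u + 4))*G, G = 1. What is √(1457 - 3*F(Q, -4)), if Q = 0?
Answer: √1439 ≈ 37.934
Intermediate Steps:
F(X, u) = 10 + u (F(X, u) = (6 + (u + 4))*1 = (6 + (4 + u))*1 = (10 + u)*1 = 10 + u)
√(1457 - 3*F(Q, -4)) = √(1457 - 3*(10 - 4)) = √(1457 - 3*6) = √(1457 - 18) = √1439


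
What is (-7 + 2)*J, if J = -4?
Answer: 20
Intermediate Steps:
(-7 + 2)*J = (-7 + 2)*(-4) = -5*(-4) = 20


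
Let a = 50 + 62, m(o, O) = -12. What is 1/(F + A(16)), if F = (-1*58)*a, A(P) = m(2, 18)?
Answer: -1/6508 ≈ -0.00015366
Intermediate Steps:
A(P) = -12
a = 112
F = -6496 (F = -1*58*112 = -58*112 = -6496)
1/(F + A(16)) = 1/(-6496 - 12) = 1/(-6508) = -1/6508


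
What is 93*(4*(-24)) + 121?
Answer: -8807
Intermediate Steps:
93*(4*(-24)) + 121 = 93*(-96) + 121 = -8928 + 121 = -8807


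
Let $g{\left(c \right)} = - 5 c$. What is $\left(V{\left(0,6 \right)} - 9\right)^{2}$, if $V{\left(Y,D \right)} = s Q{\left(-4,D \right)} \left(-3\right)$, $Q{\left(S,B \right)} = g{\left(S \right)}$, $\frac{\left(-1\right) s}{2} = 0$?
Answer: $81$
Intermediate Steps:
$s = 0$ ($s = \left(-2\right) 0 = 0$)
$Q{\left(S,B \right)} = - 5 S$
$V{\left(Y,D \right)} = 0$ ($V{\left(Y,D \right)} = 0 \left(\left(-5\right) \left(-4\right)\right) \left(-3\right) = 0 \cdot 20 \left(-3\right) = 0 \left(-3\right) = 0$)
$\left(V{\left(0,6 \right)} - 9\right)^{2} = \left(0 - 9\right)^{2} = \left(-9\right)^{2} = 81$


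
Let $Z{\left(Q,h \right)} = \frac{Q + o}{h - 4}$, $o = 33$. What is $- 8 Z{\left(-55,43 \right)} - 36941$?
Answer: $- \frac{1440523}{39} \approx -36937.0$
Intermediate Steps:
$Z{\left(Q,h \right)} = \frac{33 + Q}{-4 + h}$ ($Z{\left(Q,h \right)} = \frac{Q + 33}{h - 4} = \frac{33 + Q}{-4 + h}$)
$- 8 Z{\left(-55,43 \right)} - 36941 = - 8 \frac{33 - 55}{-4 + 43} - 36941 = - 8 \cdot \frac{1}{39} \left(-22\right) - 36941 = \left(-8\right) \left(- \frac{22}{39}\right) - 36941 = \frac{176}{39} - 36941 = - \frac{1440523}{39}$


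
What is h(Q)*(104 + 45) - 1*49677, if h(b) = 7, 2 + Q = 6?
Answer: -48634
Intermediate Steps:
Q = 4 (Q = -2 + 6 = 4)
h(Q)*(104 + 45) - 1*49677 = 7*(104 + 45) - 1*49677 = 7*149 - 49677 = 1043 - 49677 = -48634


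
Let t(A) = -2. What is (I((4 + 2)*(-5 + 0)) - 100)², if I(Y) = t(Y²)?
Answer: 10404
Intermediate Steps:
I(Y) = -2
(I((4 + 2)*(-5 + 0)) - 100)² = (-2 - 100)² = (-102)² = 10404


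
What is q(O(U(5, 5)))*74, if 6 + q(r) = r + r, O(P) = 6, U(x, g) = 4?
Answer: 444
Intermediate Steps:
q(r) = -6 + 2*r (q(r) = -6 + (r + r) = -6 + 2*r)
q(O(U(5, 5)))*74 = (-6 + 2*6)*74 = (-6 + 12)*74 = 6*74 = 444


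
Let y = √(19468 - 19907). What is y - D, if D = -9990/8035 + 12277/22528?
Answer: 25281805/36202496 + I*√439 ≈ 0.69834 + 20.952*I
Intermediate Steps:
D = -25281805/36202496 (D = -9990*1/8035 + 12277*(1/22528) = -1998/1607 + 12277/22528 = -25281805/36202496 ≈ -0.69834)
y = I*√439 (y = √(-439) = I*√439 ≈ 20.952*I)
y - D = I*√439 - 1*(-25281805/36202496) = I*√439 + 25281805/36202496 = 25281805/36202496 + I*√439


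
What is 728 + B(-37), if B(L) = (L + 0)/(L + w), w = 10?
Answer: 19693/27 ≈ 729.37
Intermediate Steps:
B(L) = L/(10 + L) (B(L) = (L + 0)/(L + 10) = L/(10 + L))
728 + B(-37) = 728 - 37/(10 - 37) = 728 - 37/(-27) = 728 - 37*(-1/27) = 728 + 37/27 = 19693/27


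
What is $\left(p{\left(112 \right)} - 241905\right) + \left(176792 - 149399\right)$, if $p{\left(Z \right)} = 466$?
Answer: $-214046$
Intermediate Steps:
$\left(p{\left(112 \right)} - 241905\right) + \left(176792 - 149399\right) = \left(466 - 241905\right) + \left(176792 - 149399\right) = -241439 + 27393 = -214046$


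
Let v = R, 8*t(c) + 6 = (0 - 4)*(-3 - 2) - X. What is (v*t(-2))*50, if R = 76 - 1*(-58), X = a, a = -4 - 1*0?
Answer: 15075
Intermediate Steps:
a = -4 (a = -4 + 0 = -4)
X = -4
t(c) = 9/4 (t(c) = -3/4 + ((0 - 4)*(-3 - 2) - 1*(-4))/8 = -3/4 + (-4*(-5) + 4)/8 = -3/4 + (20 + 4)/8 = -3/4 + (1/8)*24 = -3/4 + 3 = 9/4)
R = 134 (R = 76 + 58 = 134)
v = 134
(v*t(-2))*50 = (134*(9/4))*50 = (603/2)*50 = 15075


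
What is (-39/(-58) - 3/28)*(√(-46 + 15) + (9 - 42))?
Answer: -15147/812 + 459*I*√31/812 ≈ -18.654 + 3.1473*I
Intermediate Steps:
(-39/(-58) - 3/28)*(√(-46 + 15) + (9 - 42)) = (-39*(-1/58) - 3*1/28)*(√(-31) - 33) = (39/58 - 3/28)*(I*√31 - 33) = 459*(-33 + I*√31)/812 = -15147/812 + 459*I*√31/812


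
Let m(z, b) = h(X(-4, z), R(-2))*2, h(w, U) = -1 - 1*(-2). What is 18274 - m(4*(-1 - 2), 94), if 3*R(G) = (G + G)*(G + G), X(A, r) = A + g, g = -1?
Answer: 18272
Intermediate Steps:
X(A, r) = -1 + A (X(A, r) = A - 1 = -1 + A)
R(G) = 4*G²/3 (R(G) = ((G + G)*(G + G))/3 = ((2*G)*(2*G))/3 = (4*G²)/3 = 4*G²/3)
h(w, U) = 1 (h(w, U) = -1 + 2 = 1)
m(z, b) = 2 (m(z, b) = 1*2 = 2)
18274 - m(4*(-1 - 2), 94) = 18274 - 1*2 = 18274 - 2 = 18272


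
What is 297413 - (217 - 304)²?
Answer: 289844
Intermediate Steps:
297413 - (217 - 304)² = 297413 - 1*(-87)² = 297413 - 1*7569 = 297413 - 7569 = 289844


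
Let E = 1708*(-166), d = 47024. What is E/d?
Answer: -35441/5878 ≈ -6.0294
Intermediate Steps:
E = -283528
E/d = -283528/47024 = -283528*1/47024 = -35441/5878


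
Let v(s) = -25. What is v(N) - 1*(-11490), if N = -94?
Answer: 11465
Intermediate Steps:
v(N) - 1*(-11490) = -25 - 1*(-11490) = -25 + 11490 = 11465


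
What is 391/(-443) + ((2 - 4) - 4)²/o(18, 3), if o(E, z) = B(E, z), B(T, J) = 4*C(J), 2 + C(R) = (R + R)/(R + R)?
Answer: -4378/443 ≈ -9.8826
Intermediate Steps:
C(R) = -1 (C(R) = -2 + (R + R)/(R + R) = -2 + (2*R)/((2*R)) = -2 + (2*R)*(1/(2*R)) = -2 + 1 = -1)
B(T, J) = -4 (B(T, J) = 4*(-1) = -4)
o(E, z) = -4
391/(-443) + ((2 - 4) - 4)²/o(18, 3) = 391/(-443) + ((2 - 4) - 4)²/(-4) = 391*(-1/443) + (-2 - 4)²*(-¼) = -391/443 + (-6)²*(-¼) = -391/443 + 36*(-¼) = -391/443 - 9 = -4378/443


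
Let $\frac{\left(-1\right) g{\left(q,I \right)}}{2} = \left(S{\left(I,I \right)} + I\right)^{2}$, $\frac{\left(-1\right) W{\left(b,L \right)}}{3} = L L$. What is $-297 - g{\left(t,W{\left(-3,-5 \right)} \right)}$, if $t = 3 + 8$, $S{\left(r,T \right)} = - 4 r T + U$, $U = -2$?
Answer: $1019441561$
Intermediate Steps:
$S{\left(r,T \right)} = -2 - 4 T r$ ($S{\left(r,T \right)} = - 4 r T - 2 = - 4 T r - 2 = -2 - 4 T r$)
$W{\left(b,L \right)} = - 3 L^{2}$ ($W{\left(b,L \right)} = - 3 L L = - 3 L^{2}$)
$t = 11$
$g{\left(q,I \right)} = - 2 \left(-2 + I - 4 I^{2}\right)^{2}$ ($g{\left(q,I \right)} = - 2 \left(\left(-2 - 4 I I\right) + I\right)^{2} = - 2 \left(\left(-2 - 4 I^{2}\right) + I\right)^{2} = - 2 \left(-2 + I - 4 I^{2}\right)^{2}$)
$-297 - g{\left(t,W{\left(-3,-5 \right)} \right)} = -297 - - 2 \left(2 - - 3 \left(-5\right)^{2} + 4 \left(- 3 \left(-5\right)^{2}\right)^{2}\right)^{2} = -297 - - 2 \left(2 - \left(-3\right) 25 + 4 \left(\left(-3\right) 25\right)^{2}\right)^{2} = -297 - - 2 \left(2 - -75 + 4 \left(-75\right)^{2}\right)^{2} = -297 - - 2 \left(2 + 75 + 4 \cdot 5625\right)^{2} = -297 - - 2 \left(2 + 75 + 22500\right)^{2} = -297 - - 2 \cdot 22577^{2} = -297 - \left(-2\right) 509720929 = -297 - -1019441858 = -297 + 1019441858 = 1019441561$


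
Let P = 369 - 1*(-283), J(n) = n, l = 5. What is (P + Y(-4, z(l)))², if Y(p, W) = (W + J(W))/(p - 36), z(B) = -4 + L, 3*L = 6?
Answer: 42523441/100 ≈ 4.2523e+5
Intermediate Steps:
L = 2 (L = (⅓)*6 = 2)
z(B) = -2 (z(B) = -4 + 2 = -2)
Y(p, W) = 2*W/(-36 + p) (Y(p, W) = (W + W)/(p - 36) = (2*W)/(-36 + p) = 2*W/(-36 + p))
P = 652 (P = 369 + 283 = 652)
(P + Y(-4, z(l)))² = (652 + 2*(-2)/(-36 - 4))² = (652 + 2*(-2)/(-40))² = (652 + 2*(-2)*(-1/40))² = (652 + ⅒)² = (6521/10)² = 42523441/100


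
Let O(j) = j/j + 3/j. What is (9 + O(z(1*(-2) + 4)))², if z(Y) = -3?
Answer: 81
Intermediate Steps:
O(j) = 1 + 3/j
(9 + O(z(1*(-2) + 4)))² = (9 + (3 - 3)/(-3))² = (9 - ⅓*0)² = (9 + 0)² = 9² = 81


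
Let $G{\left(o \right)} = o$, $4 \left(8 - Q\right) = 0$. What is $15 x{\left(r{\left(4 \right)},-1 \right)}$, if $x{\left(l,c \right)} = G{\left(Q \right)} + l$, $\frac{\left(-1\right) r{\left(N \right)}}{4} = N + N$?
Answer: $-360$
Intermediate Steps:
$Q = 8$ ($Q = 8 - 0 = 8 + 0 = 8$)
$r{\left(N \right)} = - 8 N$ ($r{\left(N \right)} = - 4 \left(N + N\right) = - 4 \cdot 2 N = - 8 N$)
$x{\left(l,c \right)} = 8 + l$
$15 x{\left(r{\left(4 \right)},-1 \right)} = 15 \left(8 - 32\right) = 15 \left(-24\right) = -360$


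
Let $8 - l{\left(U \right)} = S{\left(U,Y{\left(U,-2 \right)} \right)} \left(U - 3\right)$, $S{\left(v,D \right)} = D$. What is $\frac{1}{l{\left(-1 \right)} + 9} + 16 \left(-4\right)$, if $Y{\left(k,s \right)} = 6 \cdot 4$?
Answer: $- \frac{7231}{113} \approx -63.991$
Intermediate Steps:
$Y{\left(k,s \right)} = 24$
$l{\left(U \right)} = 80 - 24 U$ ($l{\left(U \right)} = 8 - 24 \left(U - 3\right) = 8 - 24 \left(-3 + U\right) = 8 - \left(-72 + 24 U\right) = 80 - 24 U$)
$\frac{1}{l{\left(-1 \right)} + 9} + 16 \left(-4\right) = \frac{1}{\left(80 - -24\right) + 9} + 16 \left(-4\right) = \frac{1}{\left(80 + 24\right) + 9} - 64 = \frac{1}{104 + 9} - 64 = \frac{1}{113} - 64 = - \frac{7231}{113}$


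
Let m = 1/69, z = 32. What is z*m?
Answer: 32/69 ≈ 0.46377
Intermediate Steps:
m = 1/69 ≈ 0.014493
z*m = 32*(1/69) = 32/69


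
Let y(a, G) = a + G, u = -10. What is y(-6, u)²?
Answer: 256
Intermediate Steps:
y(a, G) = G + a
y(-6, u)² = (-10 - 6)² = (-16)² = 256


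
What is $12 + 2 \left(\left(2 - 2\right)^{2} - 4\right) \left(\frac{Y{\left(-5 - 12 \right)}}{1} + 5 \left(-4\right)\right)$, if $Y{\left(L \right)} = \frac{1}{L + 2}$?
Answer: $\frac{2588}{15} \approx 172.53$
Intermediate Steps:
$Y{\left(L \right)} = \frac{1}{2 + L}$
$12 + 2 \left(\left(2 - 2\right)^{2} - 4\right) \left(\frac{Y{\left(-5 - 12 \right)}}{1} + 5 \left(-4\right)\right) = 12 + 2 \left(\left(2 - 2\right)^{2} - 4\right) \left(\frac{1}{\left(2 - 17\right) 1} + 5 \left(-4\right)\right) = 12 + 2 \left(0^{2} - 4\right) \left(\frac{1}{2 - 17} \cdot 1 - 20\right) = 12 + 2 \left(0 - 4\right) \left(\frac{1}{2 - 17} \cdot 1 - 20\right) = 12 + 2 \left(-4\right) \left(\frac{1}{-15} \cdot 1 - 20\right) = 12 - 8 \left(\left(- \frac{1}{15}\right) 1 - 20\right) = 12 - 8 \left(- \frac{1}{15} - 20\right) = 12 - - \frac{2408}{15} = 12 + \frac{2408}{15} = \frac{2588}{15}$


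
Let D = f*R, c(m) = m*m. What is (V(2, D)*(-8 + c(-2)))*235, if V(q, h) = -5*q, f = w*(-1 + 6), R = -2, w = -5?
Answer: 9400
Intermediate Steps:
c(m) = m²
f = -25 (f = -5*(-1 + 6) = -5*5 = -25)
D = 50 (D = -25*(-2) = 50)
(V(2, D)*(-8 + c(-2)))*235 = ((-5*2)*(-8 + (-2)²))*235 = -10*(-8 + 4)*235 = -10*(-4)*235 = 40*235 = 9400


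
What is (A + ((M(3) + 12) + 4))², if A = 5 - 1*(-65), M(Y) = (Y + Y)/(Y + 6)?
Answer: 67600/9 ≈ 7511.1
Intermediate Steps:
M(Y) = 2*Y/(6 + Y) (M(Y) = (2*Y)/(6 + Y) = 2*Y/(6 + Y))
A = 70 (A = 5 + 65 = 70)
(A + ((M(3) + 12) + 4))² = (70 + ((2*3/(6 + 3) + 12) + 4))² = (70 + ((2*3/9 + 12) + 4))² = (70 + ((2*3*(⅑) + 12) + 4))² = (70 + ((⅔ + 12) + 4))² = (70 + (38/3 + 4))² = (70 + 50/3)² = (260/3)² = 67600/9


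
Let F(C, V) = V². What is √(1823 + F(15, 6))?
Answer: 13*√11 ≈ 43.116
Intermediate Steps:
√(1823 + F(15, 6)) = √(1823 + 6²) = √(1823 + 36) = √1859 = 13*√11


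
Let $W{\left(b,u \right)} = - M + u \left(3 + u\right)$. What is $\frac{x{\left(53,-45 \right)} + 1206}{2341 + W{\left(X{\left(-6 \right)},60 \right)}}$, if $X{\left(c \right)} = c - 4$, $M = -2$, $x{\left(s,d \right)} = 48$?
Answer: $\frac{418}{2041} \approx 0.2048$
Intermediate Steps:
$X{\left(c \right)} = -4 + c$
$W{\left(b,u \right)} = 2 + u \left(3 + u\right)$ ($W{\left(b,u \right)} = \left(-1\right) \left(-2\right) + u \left(3 + u\right) = 2 + u \left(3 + u\right)$)
$\frac{x{\left(53,-45 \right)} + 1206}{2341 + W{\left(X{\left(-6 \right)},60 \right)}} = \frac{48 + 1206}{2341 + \left(2 + 60^{2} + 3 \cdot 60\right)} = \frac{1254}{2341 + \left(2 + 3600 + 180\right)} = \frac{1254}{2341 + 3782} = \frac{1254}{6123} = 1254 \cdot \frac{1}{6123} = \frac{418}{2041}$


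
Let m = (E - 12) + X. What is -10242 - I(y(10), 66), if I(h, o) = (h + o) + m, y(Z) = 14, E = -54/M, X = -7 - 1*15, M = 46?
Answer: -236597/23 ≈ -10287.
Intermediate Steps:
X = -22 (X = -7 - 15 = -22)
E = -27/23 (E = -54/46 = -54*1/46 = -27/23 ≈ -1.1739)
m = -809/23 (m = (-27/23 - 12) - 22 = -303/23 - 22 = -809/23 ≈ -35.174)
I(h, o) = -809/23 + h + o (I(h, o) = (h + o) - 809/23 = -809/23 + h + o)
-10242 - I(y(10), 66) = -10242 - (-809/23 + 14 + 66) = -10242 - 1*1031/23 = -10242 - 1031/23 = -236597/23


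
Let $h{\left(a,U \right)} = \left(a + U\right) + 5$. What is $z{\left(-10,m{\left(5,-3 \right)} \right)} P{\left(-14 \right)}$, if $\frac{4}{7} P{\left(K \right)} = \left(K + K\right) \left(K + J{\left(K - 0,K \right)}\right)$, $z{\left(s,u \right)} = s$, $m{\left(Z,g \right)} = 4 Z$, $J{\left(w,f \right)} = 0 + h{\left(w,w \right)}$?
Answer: $-18130$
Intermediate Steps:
$h{\left(a,U \right)} = 5 + U + a$ ($h{\left(a,U \right)} = \left(U + a\right) + 5 = 5 + U + a$)
$J{\left(w,f \right)} = 5 + 2 w$ ($J{\left(w,f \right)} = 0 + \left(5 + w + w\right) = 0 + \left(5 + 2 w\right) = 5 + 2 w$)
$P{\left(K \right)} = \frac{7 K \left(5 + 3 K\right)}{2}$ ($P{\left(K \right)} = \frac{7 \left(K + K\right) \left(K + \left(5 + 2 \left(K - 0\right)\right)\right)}{4} = \frac{7 \cdot 2 K \left(K + \left(5 + 2 \left(K + 0\right)\right)\right)}{4} = \frac{7 \cdot 2 K \left(K + \left(5 + 2 K\right)\right)}{4} = \frac{7 \cdot 2 K \left(5 + 3 K\right)}{4} = \frac{7 K \left(5 + 3 K\right)}{2}$)
$z{\left(-10,m{\left(5,-3 \right)} \right)} P{\left(-14 \right)} = - 10 \cdot \frac{7}{2} \left(-14\right) \left(5 + 3 \left(-14\right)\right) = - 10 \cdot \frac{7}{2} \left(-14\right) \left(5 - 42\right) = - 10 \cdot \frac{7}{2} \left(-14\right) \left(-37\right) = \left(-10\right) 1813 = -18130$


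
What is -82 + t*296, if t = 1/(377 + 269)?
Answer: -26338/323 ≈ -81.542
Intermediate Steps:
t = 1/646 ≈ 0.0015480
-82 + t*296 = -82 + (1/646)*296 = -82 + 148/323 = -26338/323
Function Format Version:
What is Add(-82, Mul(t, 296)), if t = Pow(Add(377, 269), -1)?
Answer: Rational(-26338, 323) ≈ -81.542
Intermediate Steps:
t = Rational(1, 646) (t = Pow(646, -1) = Rational(1, 646) ≈ 0.0015480)
Add(-82, Mul(t, 296)) = Add(-82, Mul(Rational(1, 646), 296)) = Add(-82, Rational(148, 323)) = Rational(-26338, 323)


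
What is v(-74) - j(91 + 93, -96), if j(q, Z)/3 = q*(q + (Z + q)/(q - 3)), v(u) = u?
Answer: -18445778/181 ≈ -1.0191e+5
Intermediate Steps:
j(q, Z) = 3*q*(q + (Z + q)/(-3 + q)) (j(q, Z) = 3*(q*(q + (Z + q)/(q - 3))) = 3*(q*(q + (Z + q)/(-3 + q))) = 3*q*(q + (Z + q)/(-3 + q)))
v(-74) - j(91 + 93, -96) = -74 - 3*(91 + 93)*(-96 + (91 + 93)² - 2*(91 + 93))/(-3 + (91 + 93)) = -74 - 3*184*(-96 + 184² - 2*184)/(-3 + 184) = -74 - 3*184*(-96 + 33856 - 368)/181 = -74 - 3*184*33392/181 = -74 - 1*18432384/181 = -74 - 18432384/181 = -18445778/181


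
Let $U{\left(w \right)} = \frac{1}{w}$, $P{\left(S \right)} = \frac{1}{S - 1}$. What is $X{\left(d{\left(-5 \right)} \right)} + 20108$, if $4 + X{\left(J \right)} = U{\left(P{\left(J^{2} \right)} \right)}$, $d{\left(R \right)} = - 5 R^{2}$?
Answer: $35728$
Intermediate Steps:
$P{\left(S \right)} = \frac{1}{-1 + S}$
$X{\left(J \right)} = -5 + J^{2}$ ($X{\left(J \right)} = -4 + \frac{1}{\frac{1}{-1 + J^{2}}} = -4 + \left(-1 + J^{2}\right) = -5 + J^{2}$)
$X{\left(d{\left(-5 \right)} \right)} + 20108 = \left(-5 + \left(- 5 \left(-5\right)^{2}\right)^{2}\right) + 20108 = \left(-5 + \left(\left(-5\right) 25\right)^{2}\right) + 20108 = \left(-5 + \left(-125\right)^{2}\right) + 20108 = \left(-5 + 15625\right) + 20108 = 15620 + 20108 = 35728$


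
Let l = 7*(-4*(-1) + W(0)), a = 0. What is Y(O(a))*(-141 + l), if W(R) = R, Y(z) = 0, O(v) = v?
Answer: 0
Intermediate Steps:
l = 28 (l = 7*(-4*(-1) + 0) = 7*(4 + 0) = 7*4 = 28)
Y(O(a))*(-141 + l) = 0*(-141 + 28) = 0*(-113) = 0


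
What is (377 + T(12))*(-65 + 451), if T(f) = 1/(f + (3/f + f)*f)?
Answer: 23138384/159 ≈ 1.4552e+5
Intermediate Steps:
T(f) = 1/(f + f*(f + 3/f)) (T(f) = 1/(f + (f + 3/f)*f) = 1/(f + f*(f + 3/f)))
(377 + T(12))*(-65 + 451) = (377 + 1/(3 + 12 + 12**2))*(-65 + 451) = (377 + 1/(3 + 12 + 144))*386 = (377 + 1/159)*386 = (59944/159)*386 = 23138384/159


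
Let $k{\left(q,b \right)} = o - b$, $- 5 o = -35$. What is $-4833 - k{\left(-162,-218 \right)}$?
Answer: $-5058$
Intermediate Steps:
$o = 7$ ($o = \left(- \frac{1}{5}\right) \left(-35\right) = 7$)
$k{\left(q,b \right)} = 7 - b$
$-4833 - k{\left(-162,-218 \right)} = -4833 - \left(7 - -218\right) = -4833 - \left(7 + 218\right) = -4833 - 225 = -5058$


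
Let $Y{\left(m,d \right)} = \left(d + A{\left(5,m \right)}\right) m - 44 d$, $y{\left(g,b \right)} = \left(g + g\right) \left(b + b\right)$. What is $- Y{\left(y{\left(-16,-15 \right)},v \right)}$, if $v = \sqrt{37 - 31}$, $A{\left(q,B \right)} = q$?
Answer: $-4800 - 916 \sqrt{6} \approx -7043.7$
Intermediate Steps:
$y{\left(g,b \right)} = 4 b g$ ($y{\left(g,b \right)} = 2 g 2 b = 4 b g$)
$v = \sqrt{6} \approx 2.4495$
$Y{\left(m,d \right)} = - 44 d + m \left(5 + d\right)$ ($Y{\left(m,d \right)} = \left(d + 5\right) m - 44 d = \left(5 + d\right) m - 44 d = m \left(5 + d\right) - 44 d = - 44 d + m \left(5 + d\right)$)
$- Y{\left(y{\left(-16,-15 \right)},v \right)} = - (- 44 \sqrt{6} + 5 \cdot 4 \left(-15\right) \left(-16\right) + \sqrt{6} \cdot 4 \left(-15\right) \left(-16\right)) = - (- 44 \sqrt{6} + 5 \cdot 960 + \sqrt{6} \cdot 960) = - (- 44 \sqrt{6} + 4800 + 960 \sqrt{6}) = - (4800 + 916 \sqrt{6}) = -4800 - 916 \sqrt{6}$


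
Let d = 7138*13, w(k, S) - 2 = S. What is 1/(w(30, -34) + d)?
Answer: 1/92762 ≈ 1.0780e-5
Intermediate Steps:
w(k, S) = 2 + S
d = 92794
1/(w(30, -34) + d) = 1/((2 - 34) + 92794) = 1/(-32 + 92794) = 1/92762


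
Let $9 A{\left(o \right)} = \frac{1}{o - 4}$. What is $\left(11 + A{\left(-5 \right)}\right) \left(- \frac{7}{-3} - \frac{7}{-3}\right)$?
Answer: $\frac{12460}{243} \approx 51.276$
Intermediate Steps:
$A{\left(o \right)} = \frac{1}{9 \left(-4 + o\right)}$ ($A{\left(o \right)} = \frac{1}{9 \left(o - 4\right)} = \frac{1}{9 \left(-4 + o\right)}$)
$\left(11 + A{\left(-5 \right)}\right) \left(- \frac{7}{-3} - \frac{7}{-3}\right) = \left(11 + \frac{1}{9 \left(-4 - 5\right)}\right) \left(- \frac{7}{-3} - \frac{7}{-3}\right) = \left(11 + \frac{1}{9 \left(-9\right)}\right) \left(\left(-7\right) \left(- \frac{1}{3}\right) - - \frac{7}{3}\right) = \left(11 + \frac{1}{9} \left(- \frac{1}{9}\right)\right) \left(\frac{7}{3} + \frac{7}{3}\right) = \left(11 - \frac{1}{81}\right) \frac{14}{3} = \frac{890}{81} \cdot \frac{14}{3} = \frac{12460}{243}$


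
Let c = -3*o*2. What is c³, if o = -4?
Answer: 13824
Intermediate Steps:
c = 24 (c = -3*(-4)*2 = 12*2 = 24)
c³ = 24³ = 13824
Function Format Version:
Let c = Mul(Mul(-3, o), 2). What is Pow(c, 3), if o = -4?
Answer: 13824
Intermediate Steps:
c = 24 (c = Mul(Mul(-3, -4), 2) = Mul(12, 2) = 24)
Pow(c, 3) = Pow(24, 3) = 13824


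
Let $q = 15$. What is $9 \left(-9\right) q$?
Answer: $-1215$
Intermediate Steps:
$9 \left(-9\right) q = 9 \left(-9\right) 15 = \left(-81\right) 15 = -1215$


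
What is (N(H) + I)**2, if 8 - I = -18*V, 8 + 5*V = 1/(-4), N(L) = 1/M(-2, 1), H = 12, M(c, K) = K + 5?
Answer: 104329/225 ≈ 463.68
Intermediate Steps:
M(c, K) = 5 + K
N(L) = 1/6 (N(L) = 1/(5 + 1) = 1/6)
V = -33/20 (V = -8/5 + (1/(-4))/5 = -8/5 + (1*(-1/4))/5 = -8/5 + (1/5)*(-1/4) = -8/5 - 1/20 = -33/20 ≈ -1.6500)
I = -217/10 (I = 8 - (-18)*(-33)/20 = 8 - 1*297/10 = 8 - 297/10 = -217/10 ≈ -21.700)
(N(H) + I)**2 = (1/6 - 217/10)**2 = (-323/15)**2 = 104329/225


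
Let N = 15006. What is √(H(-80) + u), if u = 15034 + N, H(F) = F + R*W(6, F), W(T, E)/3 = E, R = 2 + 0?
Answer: 2*√7370 ≈ 171.70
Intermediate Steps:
R = 2
W(T, E) = 3*E
H(F) = 7*F (H(F) = F + 2*(3*F) = F + 6*F = 7*F)
u = 30040 (u = 15034 + 15006 = 30040)
√(H(-80) + u) = √(7*(-80) + 30040) = √(-560 + 30040) = √29480 = 2*√7370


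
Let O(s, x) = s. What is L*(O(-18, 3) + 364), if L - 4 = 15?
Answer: 6574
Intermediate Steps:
L = 19 (L = 4 + 15 = 19)
L*(O(-18, 3) + 364) = 19*(-18 + 364) = 19*346 = 6574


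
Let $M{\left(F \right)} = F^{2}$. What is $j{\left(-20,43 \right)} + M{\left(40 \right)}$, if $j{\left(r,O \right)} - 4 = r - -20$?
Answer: $1604$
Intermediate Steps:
$j{\left(r,O \right)} = 24 + r$ ($j{\left(r,O \right)} = 4 + \left(r - -20\right) = 4 + \left(r + 20\right) = 4 + \left(20 + r\right) = 24 + r$)
$j{\left(-20,43 \right)} + M{\left(40 \right)} = \left(24 - 20\right) + 40^{2} = 4 + 1600 = 1604$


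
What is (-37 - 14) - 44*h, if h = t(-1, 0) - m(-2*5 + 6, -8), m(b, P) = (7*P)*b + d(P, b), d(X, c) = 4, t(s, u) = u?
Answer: 9981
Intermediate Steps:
m(b, P) = 4 + 7*P*b (m(b, P) = (7*P)*b + 4 = 7*P*b + 4 = 4 + 7*P*b)
h = -228 (h = 0 - (4 + 7*(-8)*(-2*5 + 6)) = 0 - (4 + 7*(-8)*(-10 + 6)) = 0 - (4 + 7*(-8)*(-4)) = 0 - (4 + 224) = 0 - 1*228 = 0 - 228 = -228)
(-37 - 14) - 44*h = (-37 - 14) - 44*(-228) = -51 + 10032 = 9981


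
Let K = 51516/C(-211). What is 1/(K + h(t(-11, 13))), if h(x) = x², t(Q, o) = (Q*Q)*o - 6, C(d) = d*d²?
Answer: 9393931/23066694185743 ≈ 4.0725e-7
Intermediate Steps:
C(d) = d³
t(Q, o) = -6 + o*Q² (t(Q, o) = Q²*o - 6 = o*Q² - 6 = -6 + o*Q²)
K = -51516/9393931 (K = 51516/((-211)³) = 51516/(-9393931) = 51516*(-1/9393931) = -51516/9393931 ≈ -0.0054840)
1/(K + h(t(-11, 13))) = 1/(-51516/9393931 + (-6 + 13*(-11)²)²) = 1/(-51516/9393931 + (-6 + 13*121)²) = 1/(-51516/9393931 + (-6 + 1573)²) = 1/(-51516/9393931 + 1567²) = 1/(-51516/9393931 + 2455489) = 1/(23066694185743/9393931) = 9393931/23066694185743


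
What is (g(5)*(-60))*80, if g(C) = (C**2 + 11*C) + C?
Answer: -408000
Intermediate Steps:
g(C) = C**2 + 12*C
(g(5)*(-60))*80 = ((5*(12 + 5))*(-60))*80 = ((5*17)*(-60))*80 = (85*(-60))*80 = -5100*80 = -408000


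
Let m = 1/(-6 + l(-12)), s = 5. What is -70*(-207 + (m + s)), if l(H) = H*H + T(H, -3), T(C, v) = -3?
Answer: 381766/27 ≈ 14139.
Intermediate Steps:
l(H) = -3 + H² (l(H) = H*H - 3 = H² - 3 = -3 + H²)
m = 1/135 (m = 1/(-6 + (-3 + (-12)²)) = 1/(-6 + (-3 + 144)) = 1/(-6 + 141) = 1/135 ≈ 0.0074074)
-70*(-207 + (m + s)) = -70*(-207 + (1/135 + 5)) = -70*(-207 + 676/135) = -70*(-27269/135) = 381766/27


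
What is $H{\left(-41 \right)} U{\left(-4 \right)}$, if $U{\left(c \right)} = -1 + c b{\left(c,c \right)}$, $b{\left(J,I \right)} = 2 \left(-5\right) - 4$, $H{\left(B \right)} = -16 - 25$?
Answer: $-2255$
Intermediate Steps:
$H{\left(B \right)} = -41$
$b{\left(J,I \right)} = -14$ ($b{\left(J,I \right)} = -10 - 4 = -14$)
$U{\left(c \right)} = -1 - 14 c$ ($U{\left(c \right)} = -1 + c \left(-14\right) = -1 - 14 c$)
$H{\left(-41 \right)} U{\left(-4 \right)} = - 41 \left(-1 - -56\right) = - 41 \left(-1 + 56\right) = \left(-41\right) 55 = -2255$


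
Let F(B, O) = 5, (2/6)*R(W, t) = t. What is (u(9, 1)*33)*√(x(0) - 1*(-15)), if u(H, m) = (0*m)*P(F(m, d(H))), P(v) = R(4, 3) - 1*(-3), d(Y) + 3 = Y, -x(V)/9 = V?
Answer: 0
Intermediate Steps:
x(V) = -9*V
R(W, t) = 3*t
d(Y) = -3 + Y
P(v) = 12 (P(v) = 3*3 - 1*(-3) = 9 + 3 = 12)
u(H, m) = 0 (u(H, m) = (0*m)*12 = 0*12 = 0)
(u(9, 1)*33)*√(x(0) - 1*(-15)) = (0*33)*√(-9*0 - 1*(-15)) = 0*√(0 + 15) = 0*√15 = 0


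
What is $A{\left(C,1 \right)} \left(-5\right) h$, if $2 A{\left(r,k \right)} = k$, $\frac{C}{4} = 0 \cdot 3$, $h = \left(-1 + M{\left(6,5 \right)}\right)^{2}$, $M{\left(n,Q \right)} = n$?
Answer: $- \frac{125}{2} \approx -62.5$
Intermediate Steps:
$h = 25$ ($h = \left(-1 + 6\right)^{2} = 5^{2} = 25$)
$C = 0$ ($C = 4 \cdot 0 \cdot 3 = 4 \cdot 0 = 0$)
$A{\left(r,k \right)} = \frac{k}{2}$
$A{\left(C,1 \right)} \left(-5\right) h = \frac{1}{2} \cdot 1 \left(-5\right) 25 = \frac{1}{2} \left(-5\right) 25 = \left(- \frac{5}{2}\right) 25 = - \frac{125}{2}$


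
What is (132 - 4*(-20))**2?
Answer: 44944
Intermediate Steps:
(132 - 4*(-20))**2 = (132 + 80)**2 = 212**2 = 44944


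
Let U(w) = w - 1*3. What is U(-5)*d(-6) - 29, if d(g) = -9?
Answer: 43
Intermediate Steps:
U(w) = -3 + w (U(w) = w - 3 = -3 + w)
U(-5)*d(-6) - 29 = (-3 - 5)*(-9) - 29 = -8*(-9) - 29 = 72 - 29 = 43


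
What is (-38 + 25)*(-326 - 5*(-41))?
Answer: 1573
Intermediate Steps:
(-38 + 25)*(-326 - 5*(-41)) = -13*(-326 + 205) = -13*(-121) = 1573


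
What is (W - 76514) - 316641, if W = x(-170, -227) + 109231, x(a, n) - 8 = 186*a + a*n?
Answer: -276946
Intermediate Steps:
x(a, n) = 8 + 186*a + a*n (x(a, n) = 8 + (186*a + a*n) = 8 + 186*a + a*n)
W = 116209 (W = (8 + 186*(-170) - 170*(-227)) + 109231 = (8 - 31620 + 38590) + 109231 = 6978 + 109231 = 116209)
(W - 76514) - 316641 = (116209 - 76514) - 316641 = 39695 - 316641 = -276946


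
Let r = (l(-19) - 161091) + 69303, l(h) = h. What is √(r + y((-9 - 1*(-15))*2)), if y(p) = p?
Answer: I*√91795 ≈ 302.98*I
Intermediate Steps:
r = -91807 (r = (-19 - 161091) + 69303 = -161110 + 69303 = -91807)
√(r + y((-9 - 1*(-15))*2)) = √(-91807 + (-9 - 1*(-15))*2) = √(-91807 + (-9 + 15)*2) = √(-91807 + 6*2) = √(-91807 + 12) = √(-91795) = I*√91795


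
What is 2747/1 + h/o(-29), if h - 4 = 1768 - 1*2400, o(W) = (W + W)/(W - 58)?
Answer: 1805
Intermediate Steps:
o(W) = 2*W/(-58 + W) (o(W) = (2*W)/(-58 + W) = 2*W/(-58 + W))
h = -628 (h = 4 + (1768 - 1*2400) = 4 + (1768 - 2400) = 4 - 632 = -628)
2747/1 + h/o(-29) = 2747/1 - 628/(2*(-29)/(-58 - 29)) = 2747*1 - 628/(2*(-29)/(-87)) = 2747 - 628/(2*(-29)*(-1/87)) = 2747 - 628/⅔ = 2747 - 628*3/2 = 2747 - 942 = 1805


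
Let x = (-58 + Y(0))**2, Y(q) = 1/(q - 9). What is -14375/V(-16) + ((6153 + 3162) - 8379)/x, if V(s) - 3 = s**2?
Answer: -3912343031/70844011 ≈ -55.225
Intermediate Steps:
Y(q) = 1/(-9 + q)
x = 273529/81 (x = (-58 + 1/(-9 + 0))**2 = (-58 + 1/(-9))**2 = (-58 - 1/9)**2 = (-523/9)**2 = 273529/81 ≈ 3376.9)
V(s) = 3 + s**2
-14375/V(-16) + ((6153 + 3162) - 8379)/x = -14375/(3 + (-16)**2) + ((6153 + 3162) - 8379)/(273529/81) = -14375/(3 + 256) + (9315 - 8379)*(81/273529) = -14375/259 + 936*(81/273529) = -14375*1/259 + 75816/273529 = -14375/259 + 75816/273529 = -3912343031/70844011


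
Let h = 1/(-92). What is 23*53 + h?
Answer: 112147/92 ≈ 1219.0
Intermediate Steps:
h = -1/92 ≈ -0.010870
23*53 + h = 23*53 - 1/92 = 1219 - 1/92 = 112147/92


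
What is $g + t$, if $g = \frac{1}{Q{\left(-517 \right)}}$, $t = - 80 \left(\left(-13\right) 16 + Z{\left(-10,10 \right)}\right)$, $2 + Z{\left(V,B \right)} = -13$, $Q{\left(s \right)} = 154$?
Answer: $\frac{2747361}{154} \approx 17840.0$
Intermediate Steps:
$Z{\left(V,B \right)} = -15$ ($Z{\left(V,B \right)} = -2 - 13 = -15$)
$t = 17840$ ($t = - 80 \left(\left(-13\right) 16 - 15\right) = - 80 \left(-208 - 15\right) = \left(-80\right) \left(-223\right) = 17840$)
$g = \frac{1}{154} \approx 0.0064935$
$g + t = \frac{1}{154} + 17840 = \frac{2747361}{154}$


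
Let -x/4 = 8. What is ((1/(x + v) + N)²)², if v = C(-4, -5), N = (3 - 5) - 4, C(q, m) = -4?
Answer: 2217373921/1679616 ≈ 1320.2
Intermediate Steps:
x = -32 (x = -4*8 = -32)
N = -6 (N = -2 - 4 = -6)
v = -4
((1/(x + v) + N)²)² = ((1/(-32 - 4) - 6)²)² = ((1/(-36) - 6)²)² = ((-1/36 - 6)²)² = ((-217/36)²)² = (47089/1296)² = 2217373921/1679616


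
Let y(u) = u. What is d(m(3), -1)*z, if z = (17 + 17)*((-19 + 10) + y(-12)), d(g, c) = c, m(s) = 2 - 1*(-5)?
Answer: 714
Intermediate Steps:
m(s) = 7 (m(s) = 2 + 5 = 7)
z = -714 (z = (17 + 17)*((-19 + 10) - 12) = 34*(-9 - 12) = 34*(-21) = -714)
d(m(3), -1)*z = -1*(-714) = 714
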